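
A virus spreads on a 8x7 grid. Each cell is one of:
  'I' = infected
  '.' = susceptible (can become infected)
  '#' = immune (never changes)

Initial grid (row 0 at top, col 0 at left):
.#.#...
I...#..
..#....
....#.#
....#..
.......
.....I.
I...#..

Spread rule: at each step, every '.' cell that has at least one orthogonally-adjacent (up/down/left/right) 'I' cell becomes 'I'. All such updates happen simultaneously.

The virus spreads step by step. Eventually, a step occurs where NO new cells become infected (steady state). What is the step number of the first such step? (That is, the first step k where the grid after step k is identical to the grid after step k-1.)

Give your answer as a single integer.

Answer: 8

Derivation:
Step 0 (initial): 3 infected
Step 1: +9 new -> 12 infected
Step 2: +11 new -> 23 infected
Step 3: +10 new -> 33 infected
Step 4: +6 new -> 39 infected
Step 5: +5 new -> 44 infected
Step 6: +2 new -> 46 infected
Step 7: +2 new -> 48 infected
Step 8: +0 new -> 48 infected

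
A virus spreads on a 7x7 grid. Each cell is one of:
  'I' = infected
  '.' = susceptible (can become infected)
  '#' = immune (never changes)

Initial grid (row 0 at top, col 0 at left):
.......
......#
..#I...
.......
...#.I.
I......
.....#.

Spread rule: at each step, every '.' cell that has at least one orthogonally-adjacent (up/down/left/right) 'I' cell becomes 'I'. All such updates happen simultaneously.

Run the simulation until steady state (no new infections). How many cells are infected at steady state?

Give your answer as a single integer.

Step 0 (initial): 3 infected
Step 1: +10 new -> 13 infected
Step 2: +13 new -> 26 infected
Step 3: +12 new -> 38 infected
Step 4: +5 new -> 43 infected
Step 5: +2 new -> 45 infected
Step 6: +0 new -> 45 infected

Answer: 45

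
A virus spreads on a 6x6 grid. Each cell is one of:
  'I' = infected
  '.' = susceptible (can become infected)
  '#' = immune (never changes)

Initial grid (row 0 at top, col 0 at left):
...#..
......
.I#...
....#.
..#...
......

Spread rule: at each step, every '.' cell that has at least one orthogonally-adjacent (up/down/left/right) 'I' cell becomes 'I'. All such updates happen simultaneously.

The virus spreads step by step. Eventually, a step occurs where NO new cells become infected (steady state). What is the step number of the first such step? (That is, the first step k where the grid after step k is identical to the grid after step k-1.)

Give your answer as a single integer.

Answer: 8

Derivation:
Step 0 (initial): 1 infected
Step 1: +3 new -> 4 infected
Step 2: +6 new -> 10 infected
Step 3: +6 new -> 16 infected
Step 4: +5 new -> 21 infected
Step 5: +5 new -> 26 infected
Step 6: +4 new -> 30 infected
Step 7: +2 new -> 32 infected
Step 8: +0 new -> 32 infected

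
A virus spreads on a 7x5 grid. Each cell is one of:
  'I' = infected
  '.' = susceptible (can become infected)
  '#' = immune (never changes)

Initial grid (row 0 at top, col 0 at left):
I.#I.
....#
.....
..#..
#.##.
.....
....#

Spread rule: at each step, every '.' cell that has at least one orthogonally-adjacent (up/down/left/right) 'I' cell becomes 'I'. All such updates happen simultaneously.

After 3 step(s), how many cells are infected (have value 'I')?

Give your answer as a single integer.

Step 0 (initial): 2 infected
Step 1: +4 new -> 6 infected
Step 2: +4 new -> 10 infected
Step 3: +5 new -> 15 infected

Answer: 15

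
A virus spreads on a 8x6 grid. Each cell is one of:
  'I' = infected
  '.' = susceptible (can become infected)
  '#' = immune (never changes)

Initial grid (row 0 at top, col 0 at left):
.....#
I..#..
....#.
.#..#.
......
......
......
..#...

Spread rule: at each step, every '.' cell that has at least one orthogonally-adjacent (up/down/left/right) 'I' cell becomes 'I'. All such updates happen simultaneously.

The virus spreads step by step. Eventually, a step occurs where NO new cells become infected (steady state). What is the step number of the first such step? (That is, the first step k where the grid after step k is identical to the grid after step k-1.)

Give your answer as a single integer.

Step 0 (initial): 1 infected
Step 1: +3 new -> 4 infected
Step 2: +4 new -> 8 infected
Step 3: +3 new -> 11 infected
Step 4: +5 new -> 16 infected
Step 5: +5 new -> 21 infected
Step 6: +5 new -> 26 infected
Step 7: +5 new -> 31 infected
Step 8: +4 new -> 35 infected
Step 9: +4 new -> 39 infected
Step 10: +2 new -> 41 infected
Step 11: +1 new -> 42 infected
Step 12: +0 new -> 42 infected

Answer: 12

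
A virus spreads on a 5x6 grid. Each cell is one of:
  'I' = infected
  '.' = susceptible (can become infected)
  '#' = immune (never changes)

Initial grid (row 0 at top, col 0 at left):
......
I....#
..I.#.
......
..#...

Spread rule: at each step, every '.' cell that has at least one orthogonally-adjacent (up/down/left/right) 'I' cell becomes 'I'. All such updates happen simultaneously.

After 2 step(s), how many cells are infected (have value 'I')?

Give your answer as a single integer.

Step 0 (initial): 2 infected
Step 1: +7 new -> 9 infected
Step 2: +6 new -> 15 infected

Answer: 15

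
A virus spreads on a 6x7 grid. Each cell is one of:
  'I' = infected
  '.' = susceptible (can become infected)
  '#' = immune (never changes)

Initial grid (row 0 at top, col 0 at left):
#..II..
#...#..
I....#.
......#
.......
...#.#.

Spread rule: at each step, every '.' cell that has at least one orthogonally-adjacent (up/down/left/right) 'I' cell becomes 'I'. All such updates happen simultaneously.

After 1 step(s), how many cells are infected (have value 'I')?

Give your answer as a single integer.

Step 0 (initial): 3 infected
Step 1: +5 new -> 8 infected

Answer: 8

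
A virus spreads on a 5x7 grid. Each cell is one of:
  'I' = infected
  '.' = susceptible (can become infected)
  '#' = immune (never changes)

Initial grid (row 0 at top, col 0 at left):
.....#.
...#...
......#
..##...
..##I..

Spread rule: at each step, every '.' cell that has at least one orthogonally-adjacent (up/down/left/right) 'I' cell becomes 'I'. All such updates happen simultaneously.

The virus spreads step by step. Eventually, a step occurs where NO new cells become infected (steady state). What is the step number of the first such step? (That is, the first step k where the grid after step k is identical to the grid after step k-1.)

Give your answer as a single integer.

Answer: 9

Derivation:
Step 0 (initial): 1 infected
Step 1: +2 new -> 3 infected
Step 2: +3 new -> 6 infected
Step 3: +4 new -> 10 infected
Step 4: +3 new -> 13 infected
Step 5: +4 new -> 17 infected
Step 6: +5 new -> 22 infected
Step 7: +4 new -> 26 infected
Step 8: +2 new -> 28 infected
Step 9: +0 new -> 28 infected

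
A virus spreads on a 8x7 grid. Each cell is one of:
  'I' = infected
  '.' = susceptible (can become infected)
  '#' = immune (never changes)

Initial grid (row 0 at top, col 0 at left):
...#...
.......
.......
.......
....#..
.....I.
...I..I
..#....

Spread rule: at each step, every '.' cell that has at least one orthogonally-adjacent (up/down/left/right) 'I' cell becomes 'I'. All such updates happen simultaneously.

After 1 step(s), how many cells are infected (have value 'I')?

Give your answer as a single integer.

Answer: 12

Derivation:
Step 0 (initial): 3 infected
Step 1: +9 new -> 12 infected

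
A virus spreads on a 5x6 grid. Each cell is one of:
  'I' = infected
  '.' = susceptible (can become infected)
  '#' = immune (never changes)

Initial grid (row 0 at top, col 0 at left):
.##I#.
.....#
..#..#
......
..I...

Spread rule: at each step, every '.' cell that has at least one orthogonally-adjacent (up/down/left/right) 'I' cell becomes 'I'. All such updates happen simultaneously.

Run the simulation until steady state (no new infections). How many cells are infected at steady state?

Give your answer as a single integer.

Answer: 23

Derivation:
Step 0 (initial): 2 infected
Step 1: +4 new -> 6 infected
Step 2: +7 new -> 13 infected
Step 3: +6 new -> 19 infected
Step 4: +3 new -> 22 infected
Step 5: +1 new -> 23 infected
Step 6: +0 new -> 23 infected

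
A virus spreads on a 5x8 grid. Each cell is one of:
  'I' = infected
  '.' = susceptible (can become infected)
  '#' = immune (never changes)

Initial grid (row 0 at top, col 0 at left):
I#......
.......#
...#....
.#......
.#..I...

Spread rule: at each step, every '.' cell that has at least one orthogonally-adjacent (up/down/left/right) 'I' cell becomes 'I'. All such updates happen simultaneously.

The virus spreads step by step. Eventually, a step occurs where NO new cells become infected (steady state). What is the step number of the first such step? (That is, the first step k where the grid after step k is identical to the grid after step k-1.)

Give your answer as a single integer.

Answer: 8

Derivation:
Step 0 (initial): 2 infected
Step 1: +4 new -> 6 infected
Step 2: +7 new -> 13 infected
Step 3: +8 new -> 21 infected
Step 4: +8 new -> 29 infected
Step 5: +4 new -> 33 infected
Step 6: +1 new -> 34 infected
Step 7: +1 new -> 35 infected
Step 8: +0 new -> 35 infected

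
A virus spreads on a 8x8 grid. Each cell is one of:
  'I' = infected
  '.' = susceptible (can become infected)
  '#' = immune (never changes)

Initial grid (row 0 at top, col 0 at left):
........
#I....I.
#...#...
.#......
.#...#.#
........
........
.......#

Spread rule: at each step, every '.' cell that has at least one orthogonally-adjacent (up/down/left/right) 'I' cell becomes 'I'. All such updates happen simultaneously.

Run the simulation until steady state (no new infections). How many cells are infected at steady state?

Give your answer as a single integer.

Step 0 (initial): 2 infected
Step 1: +7 new -> 9 infected
Step 2: +10 new -> 19 infected
Step 3: +7 new -> 26 infected
Step 4: +4 new -> 30 infected
Step 5: +6 new -> 36 infected
Step 6: +7 new -> 43 infected
Step 7: +6 new -> 49 infected
Step 8: +5 new -> 54 infected
Step 9: +2 new -> 56 infected
Step 10: +0 new -> 56 infected

Answer: 56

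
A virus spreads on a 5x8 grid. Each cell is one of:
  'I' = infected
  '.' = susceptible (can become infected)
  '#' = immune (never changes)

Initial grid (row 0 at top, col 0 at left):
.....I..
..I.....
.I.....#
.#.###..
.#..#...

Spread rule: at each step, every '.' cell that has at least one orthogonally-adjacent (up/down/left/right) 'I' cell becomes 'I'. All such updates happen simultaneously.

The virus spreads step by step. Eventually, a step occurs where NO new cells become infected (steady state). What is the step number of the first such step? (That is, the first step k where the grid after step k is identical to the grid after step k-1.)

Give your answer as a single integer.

Step 0 (initial): 3 infected
Step 1: +8 new -> 11 infected
Step 2: +10 new -> 21 infected
Step 3: +6 new -> 27 infected
Step 4: +2 new -> 29 infected
Step 5: +2 new -> 31 infected
Step 6: +2 new -> 33 infected
Step 7: +0 new -> 33 infected

Answer: 7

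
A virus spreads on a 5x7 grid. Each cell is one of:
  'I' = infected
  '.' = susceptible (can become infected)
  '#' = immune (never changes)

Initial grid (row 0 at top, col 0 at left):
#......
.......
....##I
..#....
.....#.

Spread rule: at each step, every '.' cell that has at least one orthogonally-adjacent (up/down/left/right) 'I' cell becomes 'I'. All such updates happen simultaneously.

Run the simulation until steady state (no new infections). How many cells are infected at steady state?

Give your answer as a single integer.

Answer: 30

Derivation:
Step 0 (initial): 1 infected
Step 1: +2 new -> 3 infected
Step 2: +4 new -> 7 infected
Step 3: +3 new -> 10 infected
Step 4: +4 new -> 14 infected
Step 5: +4 new -> 18 infected
Step 6: +4 new -> 22 infected
Step 7: +4 new -> 26 infected
Step 8: +3 new -> 29 infected
Step 9: +1 new -> 30 infected
Step 10: +0 new -> 30 infected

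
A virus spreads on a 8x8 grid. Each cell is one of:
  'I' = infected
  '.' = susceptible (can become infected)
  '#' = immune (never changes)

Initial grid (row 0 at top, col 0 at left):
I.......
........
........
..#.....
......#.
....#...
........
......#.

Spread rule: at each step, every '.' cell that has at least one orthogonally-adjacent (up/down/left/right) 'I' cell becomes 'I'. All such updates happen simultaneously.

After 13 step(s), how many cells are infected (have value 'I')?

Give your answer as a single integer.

Step 0 (initial): 1 infected
Step 1: +2 new -> 3 infected
Step 2: +3 new -> 6 infected
Step 3: +4 new -> 10 infected
Step 4: +5 new -> 15 infected
Step 5: +5 new -> 20 infected
Step 6: +7 new -> 27 infected
Step 7: +8 new -> 35 infected
Step 8: +7 new -> 42 infected
Step 9: +5 new -> 47 infected
Step 10: +4 new -> 51 infected
Step 11: +4 new -> 55 infected
Step 12: +3 new -> 58 infected
Step 13: +1 new -> 59 infected

Answer: 59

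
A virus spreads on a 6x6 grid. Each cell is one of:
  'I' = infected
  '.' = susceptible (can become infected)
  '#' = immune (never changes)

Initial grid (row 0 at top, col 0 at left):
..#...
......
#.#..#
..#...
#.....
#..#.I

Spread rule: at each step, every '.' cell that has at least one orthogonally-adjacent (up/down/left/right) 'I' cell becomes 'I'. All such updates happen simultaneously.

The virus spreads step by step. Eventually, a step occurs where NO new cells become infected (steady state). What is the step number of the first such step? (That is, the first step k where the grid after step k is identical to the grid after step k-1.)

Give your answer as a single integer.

Step 0 (initial): 1 infected
Step 1: +2 new -> 3 infected
Step 2: +2 new -> 5 infected
Step 3: +2 new -> 7 infected
Step 4: +3 new -> 10 infected
Step 5: +4 new -> 14 infected
Step 6: +5 new -> 19 infected
Step 7: +5 new -> 24 infected
Step 8: +1 new -> 25 infected
Step 9: +2 new -> 27 infected
Step 10: +1 new -> 28 infected
Step 11: +0 new -> 28 infected

Answer: 11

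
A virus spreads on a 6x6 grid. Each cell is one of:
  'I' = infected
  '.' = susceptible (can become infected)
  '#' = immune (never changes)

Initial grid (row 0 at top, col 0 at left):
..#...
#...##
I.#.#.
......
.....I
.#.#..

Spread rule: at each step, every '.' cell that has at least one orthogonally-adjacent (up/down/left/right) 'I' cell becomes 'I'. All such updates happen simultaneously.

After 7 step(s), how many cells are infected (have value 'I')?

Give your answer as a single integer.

Answer: 28

Derivation:
Step 0 (initial): 2 infected
Step 1: +5 new -> 7 infected
Step 2: +7 new -> 14 infected
Step 3: +7 new -> 21 infected
Step 4: +4 new -> 25 infected
Step 5: +1 new -> 26 infected
Step 6: +1 new -> 27 infected
Step 7: +1 new -> 28 infected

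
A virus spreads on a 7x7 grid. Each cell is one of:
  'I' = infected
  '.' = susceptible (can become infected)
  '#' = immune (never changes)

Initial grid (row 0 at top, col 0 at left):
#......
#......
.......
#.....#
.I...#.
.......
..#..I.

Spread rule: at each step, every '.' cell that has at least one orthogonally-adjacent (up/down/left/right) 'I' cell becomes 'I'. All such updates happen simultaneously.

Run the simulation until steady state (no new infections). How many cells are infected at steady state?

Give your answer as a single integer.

Answer: 43

Derivation:
Step 0 (initial): 2 infected
Step 1: +7 new -> 9 infected
Step 2: +9 new -> 18 infected
Step 3: +8 new -> 26 infected
Step 4: +4 new -> 30 infected
Step 5: +4 new -> 34 infected
Step 6: +3 new -> 37 infected
Step 7: +3 new -> 40 infected
Step 8: +2 new -> 42 infected
Step 9: +1 new -> 43 infected
Step 10: +0 new -> 43 infected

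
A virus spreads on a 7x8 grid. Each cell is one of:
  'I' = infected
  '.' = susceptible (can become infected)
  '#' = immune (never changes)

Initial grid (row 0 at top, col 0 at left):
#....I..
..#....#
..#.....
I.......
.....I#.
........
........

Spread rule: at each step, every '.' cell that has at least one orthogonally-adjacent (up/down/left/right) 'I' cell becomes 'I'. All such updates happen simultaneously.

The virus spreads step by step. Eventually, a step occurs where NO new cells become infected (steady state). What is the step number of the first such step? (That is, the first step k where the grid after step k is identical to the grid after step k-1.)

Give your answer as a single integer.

Answer: 6

Derivation:
Step 0 (initial): 3 infected
Step 1: +9 new -> 12 infected
Step 2: +16 new -> 28 infected
Step 3: +14 new -> 42 infected
Step 4: +8 new -> 50 infected
Step 5: +1 new -> 51 infected
Step 6: +0 new -> 51 infected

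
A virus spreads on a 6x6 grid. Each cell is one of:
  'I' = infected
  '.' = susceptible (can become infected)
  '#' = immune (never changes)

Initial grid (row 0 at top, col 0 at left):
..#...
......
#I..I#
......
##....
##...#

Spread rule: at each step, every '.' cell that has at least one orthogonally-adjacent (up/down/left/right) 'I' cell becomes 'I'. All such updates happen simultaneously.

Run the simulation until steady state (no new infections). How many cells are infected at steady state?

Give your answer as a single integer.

Step 0 (initial): 2 infected
Step 1: +6 new -> 8 infected
Step 2: +11 new -> 19 infected
Step 3: +7 new -> 26 infected
Step 4: +2 new -> 28 infected
Step 5: +0 new -> 28 infected

Answer: 28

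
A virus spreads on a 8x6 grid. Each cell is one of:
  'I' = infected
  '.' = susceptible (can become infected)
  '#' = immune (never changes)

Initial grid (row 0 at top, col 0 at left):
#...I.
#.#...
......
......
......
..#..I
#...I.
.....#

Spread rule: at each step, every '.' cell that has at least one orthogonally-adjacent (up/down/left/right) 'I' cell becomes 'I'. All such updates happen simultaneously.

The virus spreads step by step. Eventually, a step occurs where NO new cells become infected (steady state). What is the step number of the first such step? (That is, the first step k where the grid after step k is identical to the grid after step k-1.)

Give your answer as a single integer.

Answer: 8

Derivation:
Step 0 (initial): 3 infected
Step 1: +8 new -> 11 infected
Step 2: +9 new -> 20 infected
Step 3: +7 new -> 27 infected
Step 4: +6 new -> 33 infected
Step 5: +5 new -> 38 infected
Step 6: +3 new -> 41 infected
Step 7: +1 new -> 42 infected
Step 8: +0 new -> 42 infected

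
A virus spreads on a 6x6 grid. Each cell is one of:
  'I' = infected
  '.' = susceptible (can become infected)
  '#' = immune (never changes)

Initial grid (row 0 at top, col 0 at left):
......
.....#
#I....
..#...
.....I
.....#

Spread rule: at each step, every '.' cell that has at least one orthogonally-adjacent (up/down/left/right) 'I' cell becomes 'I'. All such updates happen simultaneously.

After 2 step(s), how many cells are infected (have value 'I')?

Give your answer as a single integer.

Step 0 (initial): 2 infected
Step 1: +5 new -> 7 infected
Step 2: +10 new -> 17 infected

Answer: 17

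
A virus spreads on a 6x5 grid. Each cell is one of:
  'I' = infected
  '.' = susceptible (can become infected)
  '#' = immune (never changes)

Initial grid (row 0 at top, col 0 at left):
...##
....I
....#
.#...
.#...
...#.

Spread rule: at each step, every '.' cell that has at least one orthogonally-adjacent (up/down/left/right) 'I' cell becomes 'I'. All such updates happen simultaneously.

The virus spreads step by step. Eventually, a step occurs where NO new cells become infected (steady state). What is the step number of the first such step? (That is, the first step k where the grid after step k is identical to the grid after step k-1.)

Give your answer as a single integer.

Step 0 (initial): 1 infected
Step 1: +1 new -> 2 infected
Step 2: +2 new -> 4 infected
Step 3: +4 new -> 8 infected
Step 4: +6 new -> 14 infected
Step 5: +4 new -> 18 infected
Step 6: +3 new -> 21 infected
Step 7: +2 new -> 23 infected
Step 8: +1 new -> 24 infected
Step 9: +0 new -> 24 infected

Answer: 9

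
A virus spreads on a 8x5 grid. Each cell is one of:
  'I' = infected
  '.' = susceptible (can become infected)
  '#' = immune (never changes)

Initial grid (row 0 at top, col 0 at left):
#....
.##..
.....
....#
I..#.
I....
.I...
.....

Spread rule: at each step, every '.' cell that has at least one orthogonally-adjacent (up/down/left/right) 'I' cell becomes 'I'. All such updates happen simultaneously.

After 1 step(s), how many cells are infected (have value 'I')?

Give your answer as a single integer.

Answer: 9

Derivation:
Step 0 (initial): 3 infected
Step 1: +6 new -> 9 infected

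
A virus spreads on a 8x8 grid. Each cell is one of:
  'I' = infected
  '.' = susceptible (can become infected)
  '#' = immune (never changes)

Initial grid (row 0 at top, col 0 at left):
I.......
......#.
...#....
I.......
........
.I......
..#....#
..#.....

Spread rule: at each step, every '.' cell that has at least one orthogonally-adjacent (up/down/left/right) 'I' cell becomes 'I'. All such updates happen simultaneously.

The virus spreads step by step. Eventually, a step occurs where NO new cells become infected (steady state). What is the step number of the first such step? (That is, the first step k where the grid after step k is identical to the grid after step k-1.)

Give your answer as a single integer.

Answer: 9

Derivation:
Step 0 (initial): 3 infected
Step 1: +9 new -> 12 infected
Step 2: +8 new -> 20 infected
Step 3: +8 new -> 28 infected
Step 4: +7 new -> 35 infected
Step 5: +8 new -> 43 infected
Step 6: +8 new -> 51 infected
Step 7: +5 new -> 56 infected
Step 8: +3 new -> 59 infected
Step 9: +0 new -> 59 infected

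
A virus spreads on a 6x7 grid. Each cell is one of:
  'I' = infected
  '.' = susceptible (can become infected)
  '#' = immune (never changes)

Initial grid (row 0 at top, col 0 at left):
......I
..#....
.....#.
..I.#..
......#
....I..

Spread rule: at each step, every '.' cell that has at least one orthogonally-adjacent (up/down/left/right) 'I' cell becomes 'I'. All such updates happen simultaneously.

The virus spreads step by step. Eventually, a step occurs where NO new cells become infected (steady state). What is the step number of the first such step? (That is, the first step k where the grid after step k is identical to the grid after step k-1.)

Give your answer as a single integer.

Answer: 6

Derivation:
Step 0 (initial): 3 infected
Step 1: +9 new -> 12 infected
Step 2: +11 new -> 23 infected
Step 3: +10 new -> 33 infected
Step 4: +4 new -> 37 infected
Step 5: +1 new -> 38 infected
Step 6: +0 new -> 38 infected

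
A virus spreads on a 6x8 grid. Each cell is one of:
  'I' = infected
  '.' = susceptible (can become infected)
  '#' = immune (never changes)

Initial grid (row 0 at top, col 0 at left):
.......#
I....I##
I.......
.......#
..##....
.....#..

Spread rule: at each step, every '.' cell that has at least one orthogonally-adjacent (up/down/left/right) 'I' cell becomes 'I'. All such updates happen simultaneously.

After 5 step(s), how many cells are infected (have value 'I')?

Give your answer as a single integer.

Answer: 39

Derivation:
Step 0 (initial): 3 infected
Step 1: +7 new -> 10 infected
Step 2: +11 new -> 21 infected
Step 3: +10 new -> 31 infected
Step 4: +4 new -> 35 infected
Step 5: +4 new -> 39 infected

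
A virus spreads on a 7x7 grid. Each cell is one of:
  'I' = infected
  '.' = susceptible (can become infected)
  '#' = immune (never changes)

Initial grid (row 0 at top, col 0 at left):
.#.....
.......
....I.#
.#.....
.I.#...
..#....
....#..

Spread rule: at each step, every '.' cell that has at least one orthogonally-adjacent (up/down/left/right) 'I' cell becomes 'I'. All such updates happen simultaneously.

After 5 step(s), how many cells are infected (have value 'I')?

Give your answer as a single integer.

Answer: 42

Derivation:
Step 0 (initial): 2 infected
Step 1: +7 new -> 9 infected
Step 2: +11 new -> 20 infected
Step 3: +11 new -> 31 infected
Step 4: +8 new -> 39 infected
Step 5: +3 new -> 42 infected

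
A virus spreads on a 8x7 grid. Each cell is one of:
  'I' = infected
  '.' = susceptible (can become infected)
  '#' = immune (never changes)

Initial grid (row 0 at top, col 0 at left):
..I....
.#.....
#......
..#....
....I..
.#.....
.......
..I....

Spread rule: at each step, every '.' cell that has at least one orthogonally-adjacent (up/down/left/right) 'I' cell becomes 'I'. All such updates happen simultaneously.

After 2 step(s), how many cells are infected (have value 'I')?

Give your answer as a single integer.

Step 0 (initial): 3 infected
Step 1: +10 new -> 13 infected
Step 2: +17 new -> 30 infected

Answer: 30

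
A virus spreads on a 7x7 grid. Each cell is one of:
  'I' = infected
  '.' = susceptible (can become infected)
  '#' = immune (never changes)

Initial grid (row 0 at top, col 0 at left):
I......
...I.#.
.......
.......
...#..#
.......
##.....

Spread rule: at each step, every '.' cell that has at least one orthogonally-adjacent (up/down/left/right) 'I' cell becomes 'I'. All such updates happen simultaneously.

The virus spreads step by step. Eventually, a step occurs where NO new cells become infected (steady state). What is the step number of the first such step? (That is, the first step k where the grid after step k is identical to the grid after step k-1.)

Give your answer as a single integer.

Answer: 9

Derivation:
Step 0 (initial): 2 infected
Step 1: +6 new -> 8 infected
Step 2: +7 new -> 15 infected
Step 3: +6 new -> 21 infected
Step 4: +7 new -> 28 infected
Step 5: +7 new -> 35 infected
Step 6: +5 new -> 40 infected
Step 7: +3 new -> 43 infected
Step 8: +1 new -> 44 infected
Step 9: +0 new -> 44 infected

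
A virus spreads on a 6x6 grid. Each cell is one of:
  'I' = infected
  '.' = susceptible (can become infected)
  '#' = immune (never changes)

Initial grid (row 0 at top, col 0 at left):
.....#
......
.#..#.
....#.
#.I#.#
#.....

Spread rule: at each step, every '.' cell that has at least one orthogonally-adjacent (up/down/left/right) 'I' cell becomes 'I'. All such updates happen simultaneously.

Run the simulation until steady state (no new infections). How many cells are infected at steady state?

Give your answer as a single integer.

Step 0 (initial): 1 infected
Step 1: +3 new -> 4 infected
Step 2: +5 new -> 9 infected
Step 3: +4 new -> 13 infected
Step 4: +6 new -> 19 infected
Step 5: +4 new -> 23 infected
Step 6: +3 new -> 26 infected
Step 7: +1 new -> 27 infected
Step 8: +1 new -> 28 infected
Step 9: +0 new -> 28 infected

Answer: 28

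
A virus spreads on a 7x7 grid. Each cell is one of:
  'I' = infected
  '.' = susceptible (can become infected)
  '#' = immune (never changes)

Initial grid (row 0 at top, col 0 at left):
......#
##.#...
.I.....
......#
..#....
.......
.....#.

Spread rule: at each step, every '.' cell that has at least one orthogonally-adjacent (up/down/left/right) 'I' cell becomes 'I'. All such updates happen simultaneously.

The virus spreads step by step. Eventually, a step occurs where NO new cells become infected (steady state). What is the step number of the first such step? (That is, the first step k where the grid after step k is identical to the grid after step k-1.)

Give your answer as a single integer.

Answer: 10

Derivation:
Step 0 (initial): 1 infected
Step 1: +3 new -> 4 infected
Step 2: +5 new -> 9 infected
Step 3: +5 new -> 14 infected
Step 4: +9 new -> 23 infected
Step 5: +9 new -> 32 infected
Step 6: +5 new -> 37 infected
Step 7: +3 new -> 40 infected
Step 8: +1 new -> 41 infected
Step 9: +1 new -> 42 infected
Step 10: +0 new -> 42 infected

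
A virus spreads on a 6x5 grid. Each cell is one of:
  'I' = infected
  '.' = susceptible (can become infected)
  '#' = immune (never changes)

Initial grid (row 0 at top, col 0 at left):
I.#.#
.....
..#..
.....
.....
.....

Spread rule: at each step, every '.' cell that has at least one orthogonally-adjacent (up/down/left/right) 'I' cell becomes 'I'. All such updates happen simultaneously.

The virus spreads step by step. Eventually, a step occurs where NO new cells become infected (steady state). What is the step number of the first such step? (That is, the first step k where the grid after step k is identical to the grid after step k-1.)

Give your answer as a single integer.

Answer: 10

Derivation:
Step 0 (initial): 1 infected
Step 1: +2 new -> 3 infected
Step 2: +2 new -> 5 infected
Step 3: +3 new -> 8 infected
Step 4: +3 new -> 11 infected
Step 5: +6 new -> 17 infected
Step 6: +4 new -> 21 infected
Step 7: +3 new -> 24 infected
Step 8: +2 new -> 26 infected
Step 9: +1 new -> 27 infected
Step 10: +0 new -> 27 infected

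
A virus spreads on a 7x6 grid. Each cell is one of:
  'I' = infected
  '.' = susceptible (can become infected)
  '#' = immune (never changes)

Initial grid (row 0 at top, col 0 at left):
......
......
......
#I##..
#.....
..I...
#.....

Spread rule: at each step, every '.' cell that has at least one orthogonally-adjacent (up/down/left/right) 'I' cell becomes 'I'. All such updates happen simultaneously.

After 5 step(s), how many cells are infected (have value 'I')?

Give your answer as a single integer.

Step 0 (initial): 2 infected
Step 1: +6 new -> 8 infected
Step 2: +8 new -> 16 infected
Step 3: +7 new -> 23 infected
Step 4: +7 new -> 30 infected
Step 5: +4 new -> 34 infected

Answer: 34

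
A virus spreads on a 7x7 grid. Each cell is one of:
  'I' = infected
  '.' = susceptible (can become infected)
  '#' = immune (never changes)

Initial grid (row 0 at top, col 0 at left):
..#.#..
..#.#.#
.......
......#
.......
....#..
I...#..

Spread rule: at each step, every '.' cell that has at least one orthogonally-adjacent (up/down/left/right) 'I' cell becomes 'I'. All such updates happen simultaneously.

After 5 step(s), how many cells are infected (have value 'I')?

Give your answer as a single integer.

Answer: 18

Derivation:
Step 0 (initial): 1 infected
Step 1: +2 new -> 3 infected
Step 2: +3 new -> 6 infected
Step 3: +4 new -> 10 infected
Step 4: +4 new -> 14 infected
Step 5: +4 new -> 18 infected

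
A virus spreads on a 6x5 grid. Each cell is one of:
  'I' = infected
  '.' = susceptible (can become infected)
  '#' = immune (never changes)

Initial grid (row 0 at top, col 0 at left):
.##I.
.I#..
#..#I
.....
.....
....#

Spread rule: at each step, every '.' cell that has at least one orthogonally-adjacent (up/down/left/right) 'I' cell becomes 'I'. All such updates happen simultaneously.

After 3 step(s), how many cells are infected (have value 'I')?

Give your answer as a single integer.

Step 0 (initial): 3 infected
Step 1: +6 new -> 9 infected
Step 2: +5 new -> 14 infected
Step 3: +4 new -> 18 infected

Answer: 18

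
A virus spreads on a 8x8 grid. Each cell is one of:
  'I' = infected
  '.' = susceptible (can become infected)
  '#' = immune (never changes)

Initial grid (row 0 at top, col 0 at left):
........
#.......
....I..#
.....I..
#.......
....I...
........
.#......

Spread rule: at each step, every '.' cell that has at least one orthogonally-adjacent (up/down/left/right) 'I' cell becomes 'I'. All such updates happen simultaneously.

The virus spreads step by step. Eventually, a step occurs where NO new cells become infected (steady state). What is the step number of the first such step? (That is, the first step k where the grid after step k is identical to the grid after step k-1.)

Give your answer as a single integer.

Answer: 7

Derivation:
Step 0 (initial): 3 infected
Step 1: +10 new -> 13 infected
Step 2: +14 new -> 27 infected
Step 3: +14 new -> 41 infected
Step 4: +12 new -> 53 infected
Step 5: +5 new -> 58 infected
Step 6: +2 new -> 60 infected
Step 7: +0 new -> 60 infected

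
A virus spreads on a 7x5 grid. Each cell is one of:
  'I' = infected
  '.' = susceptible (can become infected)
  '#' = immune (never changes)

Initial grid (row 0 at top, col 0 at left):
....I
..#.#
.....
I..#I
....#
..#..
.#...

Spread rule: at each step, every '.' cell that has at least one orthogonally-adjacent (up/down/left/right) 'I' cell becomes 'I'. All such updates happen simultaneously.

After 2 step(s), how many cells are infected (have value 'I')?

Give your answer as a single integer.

Answer: 16

Derivation:
Step 0 (initial): 3 infected
Step 1: +5 new -> 8 infected
Step 2: +8 new -> 16 infected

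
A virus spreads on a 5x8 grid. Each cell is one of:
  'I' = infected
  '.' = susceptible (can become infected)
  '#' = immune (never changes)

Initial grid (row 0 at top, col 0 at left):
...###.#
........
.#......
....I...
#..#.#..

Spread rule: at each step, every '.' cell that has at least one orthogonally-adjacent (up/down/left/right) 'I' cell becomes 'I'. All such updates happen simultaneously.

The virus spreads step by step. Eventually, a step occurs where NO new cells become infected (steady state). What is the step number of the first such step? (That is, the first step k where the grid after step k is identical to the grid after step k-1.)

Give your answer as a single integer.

Answer: 8

Derivation:
Step 0 (initial): 1 infected
Step 1: +4 new -> 5 infected
Step 2: +5 new -> 10 infected
Step 3: +8 new -> 18 infected
Step 4: +6 new -> 24 infected
Step 5: +5 new -> 29 infected
Step 6: +2 new -> 31 infected
Step 7: +1 new -> 32 infected
Step 8: +0 new -> 32 infected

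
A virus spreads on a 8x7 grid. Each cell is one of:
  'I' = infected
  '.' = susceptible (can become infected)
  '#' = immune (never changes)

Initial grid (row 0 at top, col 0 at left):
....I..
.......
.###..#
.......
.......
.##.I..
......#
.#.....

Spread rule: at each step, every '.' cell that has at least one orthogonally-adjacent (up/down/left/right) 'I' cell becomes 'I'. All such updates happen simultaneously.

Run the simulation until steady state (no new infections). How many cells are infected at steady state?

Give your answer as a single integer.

Step 0 (initial): 2 infected
Step 1: +7 new -> 9 infected
Step 2: +12 new -> 21 infected
Step 3: +11 new -> 32 infected
Step 4: +8 new -> 40 infected
Step 5: +4 new -> 44 infected
Step 6: +4 new -> 48 infected
Step 7: +0 new -> 48 infected

Answer: 48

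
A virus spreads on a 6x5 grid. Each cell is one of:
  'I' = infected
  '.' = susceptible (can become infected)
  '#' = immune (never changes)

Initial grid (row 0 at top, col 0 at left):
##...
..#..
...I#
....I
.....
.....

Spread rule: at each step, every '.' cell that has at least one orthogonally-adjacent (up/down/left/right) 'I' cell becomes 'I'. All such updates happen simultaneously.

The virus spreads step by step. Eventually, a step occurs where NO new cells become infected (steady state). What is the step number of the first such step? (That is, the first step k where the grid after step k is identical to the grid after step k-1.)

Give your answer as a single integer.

Step 0 (initial): 2 infected
Step 1: +4 new -> 6 infected
Step 2: +6 new -> 12 infected
Step 3: +7 new -> 19 infected
Step 4: +4 new -> 23 infected
Step 5: +2 new -> 25 infected
Step 6: +1 new -> 26 infected
Step 7: +0 new -> 26 infected

Answer: 7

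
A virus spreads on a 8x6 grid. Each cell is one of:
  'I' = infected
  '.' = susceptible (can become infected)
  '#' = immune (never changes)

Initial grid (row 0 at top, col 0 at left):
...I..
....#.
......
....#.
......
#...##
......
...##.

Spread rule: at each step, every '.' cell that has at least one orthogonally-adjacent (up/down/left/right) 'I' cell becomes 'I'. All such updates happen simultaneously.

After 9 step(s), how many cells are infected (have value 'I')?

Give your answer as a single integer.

Answer: 40

Derivation:
Step 0 (initial): 1 infected
Step 1: +3 new -> 4 infected
Step 2: +4 new -> 8 infected
Step 3: +6 new -> 14 infected
Step 4: +5 new -> 19 infected
Step 5: +6 new -> 25 infected
Step 6: +5 new -> 30 infected
Step 7: +4 new -> 34 infected
Step 8: +3 new -> 37 infected
Step 9: +3 new -> 40 infected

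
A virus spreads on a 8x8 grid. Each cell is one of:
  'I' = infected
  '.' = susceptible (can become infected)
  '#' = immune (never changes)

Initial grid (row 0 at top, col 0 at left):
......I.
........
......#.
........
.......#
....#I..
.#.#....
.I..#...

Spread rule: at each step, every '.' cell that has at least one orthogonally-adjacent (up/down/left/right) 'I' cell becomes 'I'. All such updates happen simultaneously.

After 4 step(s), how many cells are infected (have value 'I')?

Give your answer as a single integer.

Step 0 (initial): 3 infected
Step 1: +8 new -> 11 infected
Step 2: +13 new -> 24 infected
Step 3: +11 new -> 35 infected
Step 4: +10 new -> 45 infected

Answer: 45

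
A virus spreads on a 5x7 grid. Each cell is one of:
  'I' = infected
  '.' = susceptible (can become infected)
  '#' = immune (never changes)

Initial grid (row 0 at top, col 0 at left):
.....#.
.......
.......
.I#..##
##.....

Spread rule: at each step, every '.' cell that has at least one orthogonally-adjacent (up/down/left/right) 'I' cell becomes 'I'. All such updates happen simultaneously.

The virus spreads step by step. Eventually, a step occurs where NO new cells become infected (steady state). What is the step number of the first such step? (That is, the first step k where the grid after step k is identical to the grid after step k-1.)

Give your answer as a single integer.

Answer: 9

Derivation:
Step 0 (initial): 1 infected
Step 1: +2 new -> 3 infected
Step 2: +3 new -> 6 infected
Step 3: +4 new -> 10 infected
Step 4: +5 new -> 15 infected
Step 5: +5 new -> 20 infected
Step 6: +5 new -> 25 infected
Step 7: +2 new -> 27 infected
Step 8: +2 new -> 29 infected
Step 9: +0 new -> 29 infected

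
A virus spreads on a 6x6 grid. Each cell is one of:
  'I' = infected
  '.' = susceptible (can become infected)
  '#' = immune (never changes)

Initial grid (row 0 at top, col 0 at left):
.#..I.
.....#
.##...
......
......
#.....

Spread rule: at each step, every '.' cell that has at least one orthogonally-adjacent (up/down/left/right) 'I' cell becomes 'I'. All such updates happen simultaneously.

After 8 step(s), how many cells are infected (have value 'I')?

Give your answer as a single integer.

Step 0 (initial): 1 infected
Step 1: +3 new -> 4 infected
Step 2: +3 new -> 7 infected
Step 3: +4 new -> 11 infected
Step 4: +4 new -> 15 infected
Step 5: +5 new -> 20 infected
Step 6: +6 new -> 26 infected
Step 7: +3 new -> 29 infected
Step 8: +2 new -> 31 infected

Answer: 31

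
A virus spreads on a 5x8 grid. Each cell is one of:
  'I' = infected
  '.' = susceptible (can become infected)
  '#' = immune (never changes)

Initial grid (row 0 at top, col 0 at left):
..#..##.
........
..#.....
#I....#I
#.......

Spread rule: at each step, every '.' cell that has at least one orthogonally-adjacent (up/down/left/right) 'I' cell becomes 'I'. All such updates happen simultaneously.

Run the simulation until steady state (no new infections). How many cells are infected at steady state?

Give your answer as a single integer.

Step 0 (initial): 2 infected
Step 1: +5 new -> 7 infected
Step 2: +7 new -> 14 infected
Step 3: +10 new -> 24 infected
Step 4: +6 new -> 30 infected
Step 5: +2 new -> 32 infected
Step 6: +1 new -> 33 infected
Step 7: +0 new -> 33 infected

Answer: 33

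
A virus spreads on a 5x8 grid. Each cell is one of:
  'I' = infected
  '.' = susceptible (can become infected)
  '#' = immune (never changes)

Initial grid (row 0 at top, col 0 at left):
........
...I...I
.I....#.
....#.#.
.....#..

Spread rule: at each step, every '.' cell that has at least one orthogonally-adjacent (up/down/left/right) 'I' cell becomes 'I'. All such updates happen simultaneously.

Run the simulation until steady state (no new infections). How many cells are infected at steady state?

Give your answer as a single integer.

Step 0 (initial): 3 infected
Step 1: +11 new -> 14 infected
Step 2: +12 new -> 26 infected
Step 3: +7 new -> 33 infected
Step 4: +3 new -> 36 infected
Step 5: +0 new -> 36 infected

Answer: 36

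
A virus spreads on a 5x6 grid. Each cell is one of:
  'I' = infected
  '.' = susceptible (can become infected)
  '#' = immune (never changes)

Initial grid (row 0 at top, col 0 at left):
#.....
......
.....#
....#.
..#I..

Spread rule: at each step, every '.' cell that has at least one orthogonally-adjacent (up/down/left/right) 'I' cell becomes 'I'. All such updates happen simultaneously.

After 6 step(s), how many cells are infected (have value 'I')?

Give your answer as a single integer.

Step 0 (initial): 1 infected
Step 1: +2 new -> 3 infected
Step 2: +3 new -> 6 infected
Step 3: +5 new -> 11 infected
Step 4: +6 new -> 17 infected
Step 5: +6 new -> 23 infected
Step 6: +3 new -> 26 infected

Answer: 26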